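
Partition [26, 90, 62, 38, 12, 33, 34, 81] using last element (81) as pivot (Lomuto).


Pivot: 81
  26 <= 81: advance i (no swap)
  62 <= 81: swap -> [26, 62, 90, 38, 12, 33, 34, 81]
  38 <= 81: swap -> [26, 62, 38, 90, 12, 33, 34, 81]
  12 <= 81: swap -> [26, 62, 38, 12, 90, 33, 34, 81]
  33 <= 81: swap -> [26, 62, 38, 12, 33, 90, 34, 81]
  34 <= 81: swap -> [26, 62, 38, 12, 33, 34, 90, 81]
Place pivot at 6: [26, 62, 38, 12, 33, 34, 81, 90]

Partitioned: [26, 62, 38, 12, 33, 34, 81, 90]


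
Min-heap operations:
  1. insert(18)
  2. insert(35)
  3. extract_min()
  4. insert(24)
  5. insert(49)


insert(18) -> [18]
insert(35) -> [18, 35]
extract_min()->18, [35]
insert(24) -> [24, 35]
insert(49) -> [24, 35, 49]

Final heap: [24, 35, 49]


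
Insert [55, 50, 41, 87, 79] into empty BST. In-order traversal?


Insert 55: root
Insert 50: L from 55
Insert 41: L from 55 -> L from 50
Insert 87: R from 55
Insert 79: R from 55 -> L from 87

In-order: [41, 50, 55, 79, 87]


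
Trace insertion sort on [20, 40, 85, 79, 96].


Initial: [20, 40, 85, 79, 96]
Insert 40: [20, 40, 85, 79, 96]
Insert 85: [20, 40, 85, 79, 96]
Insert 79: [20, 40, 79, 85, 96]
Insert 96: [20, 40, 79, 85, 96]

Sorted: [20, 40, 79, 85, 96]


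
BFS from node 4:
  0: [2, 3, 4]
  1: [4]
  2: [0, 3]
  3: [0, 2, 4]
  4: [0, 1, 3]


Visit 4, enqueue [0, 1, 3]
Visit 0, enqueue [2]
Visit 1, enqueue []
Visit 3, enqueue []
Visit 2, enqueue []

BFS order: [4, 0, 1, 3, 2]


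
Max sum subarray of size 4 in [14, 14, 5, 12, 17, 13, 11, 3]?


[0:4]: 45
[1:5]: 48
[2:6]: 47
[3:7]: 53
[4:8]: 44

Max: 53 at [3:7]


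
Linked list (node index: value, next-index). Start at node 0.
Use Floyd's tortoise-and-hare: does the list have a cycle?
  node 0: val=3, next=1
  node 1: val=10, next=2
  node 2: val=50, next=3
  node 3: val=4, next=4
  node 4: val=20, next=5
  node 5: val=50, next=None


Floyd's tortoise (slow, +1) and hare (fast, +2):
  init: slow=0, fast=0
  step 1: slow=1, fast=2
  step 2: slow=2, fast=4
  step 3: fast 4->5->None, no cycle

Cycle: no


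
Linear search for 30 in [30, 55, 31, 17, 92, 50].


i=0: 30==30 found!

Found at 0, 1 comps


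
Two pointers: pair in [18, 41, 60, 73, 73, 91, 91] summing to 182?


lo=0(18)+hi=6(91)=109
lo=1(41)+hi=6(91)=132
lo=2(60)+hi=6(91)=151
lo=3(73)+hi=6(91)=164
lo=4(73)+hi=6(91)=164
lo=5(91)+hi=6(91)=182

Yes: 91+91=182


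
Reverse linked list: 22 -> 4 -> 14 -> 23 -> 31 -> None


Step 1: curr=22, set curr.next=prev(None) | reversed so far: 22
Step 2: curr=4, set curr.next=prev(22) | reversed so far: 4 -> 22
Step 3: curr=14, set curr.next=prev(4) | reversed so far: 14 -> 4 -> 22
Step 4: curr=23, set curr.next=prev(14) | reversed so far: 23 -> 14 -> 4 -> 22
Step 5: curr=31, set curr.next=prev(23) | reversed so far: 31 -> 23 -> 14 -> 4 -> 22

31 -> 23 -> 14 -> 4 -> 22 -> None


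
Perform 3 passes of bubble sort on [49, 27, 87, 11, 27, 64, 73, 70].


Initial: [49, 27, 87, 11, 27, 64, 73, 70]
Pass 1: [27, 49, 11, 27, 64, 73, 70, 87] (6 swaps)
Pass 2: [27, 11, 27, 49, 64, 70, 73, 87] (3 swaps)
Pass 3: [11, 27, 27, 49, 64, 70, 73, 87] (1 swaps)

After 3 passes: [11, 27, 27, 49, 64, 70, 73, 87]


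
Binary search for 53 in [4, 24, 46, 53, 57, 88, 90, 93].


Step 1: lo=0, hi=7, mid=3, val=53

Found at index 3


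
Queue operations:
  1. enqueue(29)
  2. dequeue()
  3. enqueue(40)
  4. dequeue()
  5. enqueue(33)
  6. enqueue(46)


enqueue(29) -> [29]
dequeue()->29, []
enqueue(40) -> [40]
dequeue()->40, []
enqueue(33) -> [33]
enqueue(46) -> [33, 46]

Final queue: [33, 46]


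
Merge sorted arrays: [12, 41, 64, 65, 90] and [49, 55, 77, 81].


Take 12 from A
Take 41 from A
Take 49 from B
Take 55 from B
Take 64 from A
Take 65 from A
Take 77 from B
Take 81 from B

Merged: [12, 41, 49, 55, 64, 65, 77, 81, 90]


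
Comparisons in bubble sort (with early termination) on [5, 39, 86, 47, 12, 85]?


Algorithm: bubble sort (with early termination)
Input: [5, 39, 86, 47, 12, 85]
Sorted: [5, 12, 39, 47, 85, 86]

14


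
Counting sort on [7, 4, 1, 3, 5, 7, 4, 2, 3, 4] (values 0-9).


Input: [7, 4, 1, 3, 5, 7, 4, 2, 3, 4]
Counts: [0, 1, 1, 2, 3, 1, 0, 2, 0, 0]

Sorted: [1, 2, 3, 3, 4, 4, 4, 5, 7, 7]


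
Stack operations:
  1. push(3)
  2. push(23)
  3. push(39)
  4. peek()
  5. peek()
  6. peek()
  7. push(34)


push(3) -> [3]
push(23) -> [3, 23]
push(39) -> [3, 23, 39]
peek()->39
peek()->39
peek()->39
push(34) -> [3, 23, 39, 34]

Final stack: [3, 23, 39, 34]


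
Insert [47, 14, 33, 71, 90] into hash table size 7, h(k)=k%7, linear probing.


Insert 47: h=5 -> slot 5
Insert 14: h=0 -> slot 0
Insert 33: h=5, 1 probes -> slot 6
Insert 71: h=1 -> slot 1
Insert 90: h=6, 3 probes -> slot 2

Table: [14, 71, 90, None, None, 47, 33]


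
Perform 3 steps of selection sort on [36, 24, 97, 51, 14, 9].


Initial: [36, 24, 97, 51, 14, 9]
Step 1: min=9 at 5
  Swap: [9, 24, 97, 51, 14, 36]
Step 2: min=14 at 4
  Swap: [9, 14, 97, 51, 24, 36]
Step 3: min=24 at 4
  Swap: [9, 14, 24, 51, 97, 36]

After 3 steps: [9, 14, 24, 51, 97, 36]


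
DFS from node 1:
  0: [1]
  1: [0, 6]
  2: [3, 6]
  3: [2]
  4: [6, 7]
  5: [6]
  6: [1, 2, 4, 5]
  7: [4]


Visit 1, push [6, 0]
Visit 0, push []
Visit 6, push [5, 4, 2]
Visit 2, push [3]
Visit 3, push []
Visit 4, push [7]
Visit 7, push []
Visit 5, push []

DFS order: [1, 0, 6, 2, 3, 4, 7, 5]


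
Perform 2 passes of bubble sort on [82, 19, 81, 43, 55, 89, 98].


Initial: [82, 19, 81, 43, 55, 89, 98]
Pass 1: [19, 81, 43, 55, 82, 89, 98] (4 swaps)
Pass 2: [19, 43, 55, 81, 82, 89, 98] (2 swaps)

After 2 passes: [19, 43, 55, 81, 82, 89, 98]


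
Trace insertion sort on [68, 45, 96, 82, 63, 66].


Initial: [68, 45, 96, 82, 63, 66]
Insert 45: [45, 68, 96, 82, 63, 66]
Insert 96: [45, 68, 96, 82, 63, 66]
Insert 82: [45, 68, 82, 96, 63, 66]
Insert 63: [45, 63, 68, 82, 96, 66]
Insert 66: [45, 63, 66, 68, 82, 96]

Sorted: [45, 63, 66, 68, 82, 96]


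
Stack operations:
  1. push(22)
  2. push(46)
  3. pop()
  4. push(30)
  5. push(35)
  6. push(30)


push(22) -> [22]
push(46) -> [22, 46]
pop()->46, [22]
push(30) -> [22, 30]
push(35) -> [22, 30, 35]
push(30) -> [22, 30, 35, 30]

Final stack: [22, 30, 35, 30]


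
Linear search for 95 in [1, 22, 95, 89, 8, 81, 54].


i=0: 1!=95
i=1: 22!=95
i=2: 95==95 found!

Found at 2, 3 comps


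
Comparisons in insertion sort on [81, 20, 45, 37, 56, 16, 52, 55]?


Algorithm: insertion sort
Input: [81, 20, 45, 37, 56, 16, 52, 55]
Sorted: [16, 20, 37, 45, 52, 55, 56, 81]

19


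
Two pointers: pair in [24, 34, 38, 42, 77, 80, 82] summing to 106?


lo=0(24)+hi=6(82)=106

Yes: 24+82=106


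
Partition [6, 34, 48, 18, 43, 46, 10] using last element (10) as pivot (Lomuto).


Pivot: 10
  6 <= 10: advance i (no swap)
Place pivot at 1: [6, 10, 48, 18, 43, 46, 34]

Partitioned: [6, 10, 48, 18, 43, 46, 34]


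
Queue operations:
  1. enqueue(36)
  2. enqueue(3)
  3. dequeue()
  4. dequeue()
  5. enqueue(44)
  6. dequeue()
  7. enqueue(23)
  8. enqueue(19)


enqueue(36) -> [36]
enqueue(3) -> [36, 3]
dequeue()->36, [3]
dequeue()->3, []
enqueue(44) -> [44]
dequeue()->44, []
enqueue(23) -> [23]
enqueue(19) -> [23, 19]

Final queue: [23, 19]


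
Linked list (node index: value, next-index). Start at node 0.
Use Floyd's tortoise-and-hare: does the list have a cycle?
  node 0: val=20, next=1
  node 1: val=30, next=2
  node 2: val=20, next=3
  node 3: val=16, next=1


Floyd's tortoise (slow, +1) and hare (fast, +2):
  init: slow=0, fast=0
  step 1: slow=1, fast=2
  step 2: slow=2, fast=1
  step 3: slow=3, fast=3
  slow == fast at node 3: cycle detected

Cycle: yes


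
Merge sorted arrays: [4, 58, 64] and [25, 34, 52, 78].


Take 4 from A
Take 25 from B
Take 34 from B
Take 52 from B
Take 58 from A
Take 64 from A

Merged: [4, 25, 34, 52, 58, 64, 78]


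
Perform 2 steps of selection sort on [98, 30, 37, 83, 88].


Initial: [98, 30, 37, 83, 88]
Step 1: min=30 at 1
  Swap: [30, 98, 37, 83, 88]
Step 2: min=37 at 2
  Swap: [30, 37, 98, 83, 88]

After 2 steps: [30, 37, 98, 83, 88]


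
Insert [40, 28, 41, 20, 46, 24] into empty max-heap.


Insert 40: [40]
Insert 28: [40, 28]
Insert 41: [41, 28, 40]
Insert 20: [41, 28, 40, 20]
Insert 46: [46, 41, 40, 20, 28]
Insert 24: [46, 41, 40, 20, 28, 24]

Final heap: [46, 41, 40, 20, 28, 24]


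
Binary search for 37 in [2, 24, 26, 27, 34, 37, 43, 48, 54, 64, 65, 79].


Step 1: lo=0, hi=11, mid=5, val=37

Found at index 5


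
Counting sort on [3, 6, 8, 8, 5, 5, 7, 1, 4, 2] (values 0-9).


Input: [3, 6, 8, 8, 5, 5, 7, 1, 4, 2]
Counts: [0, 1, 1, 1, 1, 2, 1, 1, 2, 0]

Sorted: [1, 2, 3, 4, 5, 5, 6, 7, 8, 8]


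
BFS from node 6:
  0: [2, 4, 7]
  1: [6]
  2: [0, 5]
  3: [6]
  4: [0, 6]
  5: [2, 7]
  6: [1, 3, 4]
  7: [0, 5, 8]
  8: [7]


Visit 6, enqueue [1, 3, 4]
Visit 1, enqueue []
Visit 3, enqueue []
Visit 4, enqueue [0]
Visit 0, enqueue [2, 7]
Visit 2, enqueue [5]
Visit 7, enqueue [8]
Visit 5, enqueue []
Visit 8, enqueue []

BFS order: [6, 1, 3, 4, 0, 2, 7, 5, 8]


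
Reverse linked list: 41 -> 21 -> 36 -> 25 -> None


Step 1: curr=41, set curr.next=prev(None) | reversed so far: 41
Step 2: curr=21, set curr.next=prev(41) | reversed so far: 21 -> 41
Step 3: curr=36, set curr.next=prev(21) | reversed so far: 36 -> 21 -> 41
Step 4: curr=25, set curr.next=prev(36) | reversed so far: 25 -> 36 -> 21 -> 41

25 -> 36 -> 21 -> 41 -> None


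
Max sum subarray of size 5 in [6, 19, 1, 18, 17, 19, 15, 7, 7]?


[0:5]: 61
[1:6]: 74
[2:7]: 70
[3:8]: 76
[4:9]: 65

Max: 76 at [3:8]


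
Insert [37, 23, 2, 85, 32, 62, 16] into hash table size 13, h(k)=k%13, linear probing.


Insert 37: h=11 -> slot 11
Insert 23: h=10 -> slot 10
Insert 2: h=2 -> slot 2
Insert 85: h=7 -> slot 7
Insert 32: h=6 -> slot 6
Insert 62: h=10, 2 probes -> slot 12
Insert 16: h=3 -> slot 3

Table: [None, None, 2, 16, None, None, 32, 85, None, None, 23, 37, 62]


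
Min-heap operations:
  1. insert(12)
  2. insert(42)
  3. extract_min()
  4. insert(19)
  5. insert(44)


insert(12) -> [12]
insert(42) -> [12, 42]
extract_min()->12, [42]
insert(19) -> [19, 42]
insert(44) -> [19, 42, 44]

Final heap: [19, 42, 44]


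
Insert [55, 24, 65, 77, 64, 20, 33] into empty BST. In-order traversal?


Insert 55: root
Insert 24: L from 55
Insert 65: R from 55
Insert 77: R from 55 -> R from 65
Insert 64: R from 55 -> L from 65
Insert 20: L from 55 -> L from 24
Insert 33: L from 55 -> R from 24

In-order: [20, 24, 33, 55, 64, 65, 77]


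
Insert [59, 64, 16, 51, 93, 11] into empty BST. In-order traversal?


Insert 59: root
Insert 64: R from 59
Insert 16: L from 59
Insert 51: L from 59 -> R from 16
Insert 93: R from 59 -> R from 64
Insert 11: L from 59 -> L from 16

In-order: [11, 16, 51, 59, 64, 93]


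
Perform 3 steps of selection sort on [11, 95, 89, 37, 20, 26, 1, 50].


Initial: [11, 95, 89, 37, 20, 26, 1, 50]
Step 1: min=1 at 6
  Swap: [1, 95, 89, 37, 20, 26, 11, 50]
Step 2: min=11 at 6
  Swap: [1, 11, 89, 37, 20, 26, 95, 50]
Step 3: min=20 at 4
  Swap: [1, 11, 20, 37, 89, 26, 95, 50]

After 3 steps: [1, 11, 20, 37, 89, 26, 95, 50]


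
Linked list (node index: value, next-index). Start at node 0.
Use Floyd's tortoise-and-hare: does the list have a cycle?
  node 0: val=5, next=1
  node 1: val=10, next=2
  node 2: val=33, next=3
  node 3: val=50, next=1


Floyd's tortoise (slow, +1) and hare (fast, +2):
  init: slow=0, fast=0
  step 1: slow=1, fast=2
  step 2: slow=2, fast=1
  step 3: slow=3, fast=3
  slow == fast at node 3: cycle detected

Cycle: yes


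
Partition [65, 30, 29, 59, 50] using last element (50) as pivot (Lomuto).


Pivot: 50
  30 <= 50: swap -> [30, 65, 29, 59, 50]
  29 <= 50: swap -> [30, 29, 65, 59, 50]
Place pivot at 2: [30, 29, 50, 59, 65]

Partitioned: [30, 29, 50, 59, 65]


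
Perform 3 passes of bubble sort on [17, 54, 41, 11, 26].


Initial: [17, 54, 41, 11, 26]
Pass 1: [17, 41, 11, 26, 54] (3 swaps)
Pass 2: [17, 11, 26, 41, 54] (2 swaps)
Pass 3: [11, 17, 26, 41, 54] (1 swaps)

After 3 passes: [11, 17, 26, 41, 54]


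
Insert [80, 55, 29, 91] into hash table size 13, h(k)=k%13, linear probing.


Insert 80: h=2 -> slot 2
Insert 55: h=3 -> slot 3
Insert 29: h=3, 1 probes -> slot 4
Insert 91: h=0 -> slot 0

Table: [91, None, 80, 55, 29, None, None, None, None, None, None, None, None]


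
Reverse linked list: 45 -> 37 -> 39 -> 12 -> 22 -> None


Step 1: curr=45, set curr.next=prev(None) | reversed so far: 45
Step 2: curr=37, set curr.next=prev(45) | reversed so far: 37 -> 45
Step 3: curr=39, set curr.next=prev(37) | reversed so far: 39 -> 37 -> 45
Step 4: curr=12, set curr.next=prev(39) | reversed so far: 12 -> 39 -> 37 -> 45
Step 5: curr=22, set curr.next=prev(12) | reversed so far: 22 -> 12 -> 39 -> 37 -> 45

22 -> 12 -> 39 -> 37 -> 45 -> None


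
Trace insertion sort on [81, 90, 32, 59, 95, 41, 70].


Initial: [81, 90, 32, 59, 95, 41, 70]
Insert 90: [81, 90, 32, 59, 95, 41, 70]
Insert 32: [32, 81, 90, 59, 95, 41, 70]
Insert 59: [32, 59, 81, 90, 95, 41, 70]
Insert 95: [32, 59, 81, 90, 95, 41, 70]
Insert 41: [32, 41, 59, 81, 90, 95, 70]
Insert 70: [32, 41, 59, 70, 81, 90, 95]

Sorted: [32, 41, 59, 70, 81, 90, 95]


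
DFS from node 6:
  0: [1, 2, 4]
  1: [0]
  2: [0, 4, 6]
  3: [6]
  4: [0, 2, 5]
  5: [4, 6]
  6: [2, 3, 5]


Visit 6, push [5, 3, 2]
Visit 2, push [4, 0]
Visit 0, push [4, 1]
Visit 1, push []
Visit 4, push [5]
Visit 5, push []
Visit 3, push []

DFS order: [6, 2, 0, 1, 4, 5, 3]


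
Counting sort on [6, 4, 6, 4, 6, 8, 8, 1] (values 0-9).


Input: [6, 4, 6, 4, 6, 8, 8, 1]
Counts: [0, 1, 0, 0, 2, 0, 3, 0, 2, 0]

Sorted: [1, 4, 4, 6, 6, 6, 8, 8]


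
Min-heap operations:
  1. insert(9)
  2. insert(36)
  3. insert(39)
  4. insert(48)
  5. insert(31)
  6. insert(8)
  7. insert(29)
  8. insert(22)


insert(9) -> [9]
insert(36) -> [9, 36]
insert(39) -> [9, 36, 39]
insert(48) -> [9, 36, 39, 48]
insert(31) -> [9, 31, 39, 48, 36]
insert(8) -> [8, 31, 9, 48, 36, 39]
insert(29) -> [8, 31, 9, 48, 36, 39, 29]
insert(22) -> [8, 22, 9, 31, 36, 39, 29, 48]

Final heap: [8, 22, 9, 31, 36, 39, 29, 48]


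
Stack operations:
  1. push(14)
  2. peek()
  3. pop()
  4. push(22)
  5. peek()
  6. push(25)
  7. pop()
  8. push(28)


push(14) -> [14]
peek()->14
pop()->14, []
push(22) -> [22]
peek()->22
push(25) -> [22, 25]
pop()->25, [22]
push(28) -> [22, 28]

Final stack: [22, 28]


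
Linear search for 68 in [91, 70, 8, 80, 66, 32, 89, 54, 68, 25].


i=0: 91!=68
i=1: 70!=68
i=2: 8!=68
i=3: 80!=68
i=4: 66!=68
i=5: 32!=68
i=6: 89!=68
i=7: 54!=68
i=8: 68==68 found!

Found at 8, 9 comps


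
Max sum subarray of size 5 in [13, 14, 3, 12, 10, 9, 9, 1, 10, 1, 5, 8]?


[0:5]: 52
[1:6]: 48
[2:7]: 43
[3:8]: 41
[4:9]: 39
[5:10]: 30
[6:11]: 26
[7:12]: 25

Max: 52 at [0:5]


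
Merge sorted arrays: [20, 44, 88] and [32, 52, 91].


Take 20 from A
Take 32 from B
Take 44 from A
Take 52 from B
Take 88 from A

Merged: [20, 32, 44, 52, 88, 91]


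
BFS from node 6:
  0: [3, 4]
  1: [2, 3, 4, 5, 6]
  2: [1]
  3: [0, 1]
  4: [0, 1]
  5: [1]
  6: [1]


Visit 6, enqueue [1]
Visit 1, enqueue [2, 3, 4, 5]
Visit 2, enqueue []
Visit 3, enqueue [0]
Visit 4, enqueue []
Visit 5, enqueue []
Visit 0, enqueue []

BFS order: [6, 1, 2, 3, 4, 5, 0]


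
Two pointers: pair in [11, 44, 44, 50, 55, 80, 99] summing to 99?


lo=0(11)+hi=6(99)=110
lo=0(11)+hi=5(80)=91
lo=1(44)+hi=5(80)=124
lo=1(44)+hi=4(55)=99

Yes: 44+55=99


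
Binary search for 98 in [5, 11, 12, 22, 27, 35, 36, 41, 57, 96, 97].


Step 1: lo=0, hi=10, mid=5, val=35
Step 2: lo=6, hi=10, mid=8, val=57
Step 3: lo=9, hi=10, mid=9, val=96
Step 4: lo=10, hi=10, mid=10, val=97

Not found


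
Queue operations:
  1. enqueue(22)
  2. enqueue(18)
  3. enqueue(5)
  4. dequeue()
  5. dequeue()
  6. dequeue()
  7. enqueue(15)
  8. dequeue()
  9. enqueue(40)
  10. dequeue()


enqueue(22) -> [22]
enqueue(18) -> [22, 18]
enqueue(5) -> [22, 18, 5]
dequeue()->22, [18, 5]
dequeue()->18, [5]
dequeue()->5, []
enqueue(15) -> [15]
dequeue()->15, []
enqueue(40) -> [40]
dequeue()->40, []

Final queue: []


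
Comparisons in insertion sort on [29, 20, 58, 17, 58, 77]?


Algorithm: insertion sort
Input: [29, 20, 58, 17, 58, 77]
Sorted: [17, 20, 29, 58, 58, 77]

7


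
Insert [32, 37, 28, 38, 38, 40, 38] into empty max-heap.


Insert 32: [32]
Insert 37: [37, 32]
Insert 28: [37, 32, 28]
Insert 38: [38, 37, 28, 32]
Insert 38: [38, 38, 28, 32, 37]
Insert 40: [40, 38, 38, 32, 37, 28]
Insert 38: [40, 38, 38, 32, 37, 28, 38]

Final heap: [40, 38, 38, 32, 37, 28, 38]


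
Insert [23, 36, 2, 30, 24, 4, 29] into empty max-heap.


Insert 23: [23]
Insert 36: [36, 23]
Insert 2: [36, 23, 2]
Insert 30: [36, 30, 2, 23]
Insert 24: [36, 30, 2, 23, 24]
Insert 4: [36, 30, 4, 23, 24, 2]
Insert 29: [36, 30, 29, 23, 24, 2, 4]

Final heap: [36, 30, 29, 23, 24, 2, 4]


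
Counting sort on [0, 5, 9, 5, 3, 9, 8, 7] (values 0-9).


Input: [0, 5, 9, 5, 3, 9, 8, 7]
Counts: [1, 0, 0, 1, 0, 2, 0, 1, 1, 2]

Sorted: [0, 3, 5, 5, 7, 8, 9, 9]


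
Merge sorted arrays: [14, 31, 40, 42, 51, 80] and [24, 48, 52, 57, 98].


Take 14 from A
Take 24 from B
Take 31 from A
Take 40 from A
Take 42 from A
Take 48 from B
Take 51 from A
Take 52 from B
Take 57 from B
Take 80 from A

Merged: [14, 24, 31, 40, 42, 48, 51, 52, 57, 80, 98]


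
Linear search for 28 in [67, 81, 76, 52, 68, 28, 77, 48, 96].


i=0: 67!=28
i=1: 81!=28
i=2: 76!=28
i=3: 52!=28
i=4: 68!=28
i=5: 28==28 found!

Found at 5, 6 comps


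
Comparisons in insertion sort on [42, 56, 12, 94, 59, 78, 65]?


Algorithm: insertion sort
Input: [42, 56, 12, 94, 59, 78, 65]
Sorted: [12, 42, 56, 59, 65, 78, 94]

11


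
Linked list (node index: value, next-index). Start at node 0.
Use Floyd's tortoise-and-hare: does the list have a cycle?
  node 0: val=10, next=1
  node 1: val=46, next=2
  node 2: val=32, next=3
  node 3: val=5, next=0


Floyd's tortoise (slow, +1) and hare (fast, +2):
  init: slow=0, fast=0
  step 1: slow=1, fast=2
  step 2: slow=2, fast=0
  step 3: slow=3, fast=2
  step 4: slow=0, fast=0
  slow == fast at node 0: cycle detected

Cycle: yes


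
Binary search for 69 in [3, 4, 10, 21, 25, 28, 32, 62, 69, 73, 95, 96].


Step 1: lo=0, hi=11, mid=5, val=28
Step 2: lo=6, hi=11, mid=8, val=69

Found at index 8


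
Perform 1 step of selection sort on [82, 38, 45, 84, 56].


Initial: [82, 38, 45, 84, 56]
Step 1: min=38 at 1
  Swap: [38, 82, 45, 84, 56]

After 1 step: [38, 82, 45, 84, 56]


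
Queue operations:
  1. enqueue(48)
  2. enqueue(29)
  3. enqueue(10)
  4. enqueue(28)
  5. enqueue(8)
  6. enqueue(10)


enqueue(48) -> [48]
enqueue(29) -> [48, 29]
enqueue(10) -> [48, 29, 10]
enqueue(28) -> [48, 29, 10, 28]
enqueue(8) -> [48, 29, 10, 28, 8]
enqueue(10) -> [48, 29, 10, 28, 8, 10]

Final queue: [48, 29, 10, 28, 8, 10]


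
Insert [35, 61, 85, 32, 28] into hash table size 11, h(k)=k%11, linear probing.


Insert 35: h=2 -> slot 2
Insert 61: h=6 -> slot 6
Insert 85: h=8 -> slot 8
Insert 32: h=10 -> slot 10
Insert 28: h=6, 1 probes -> slot 7

Table: [None, None, 35, None, None, None, 61, 28, 85, None, 32]


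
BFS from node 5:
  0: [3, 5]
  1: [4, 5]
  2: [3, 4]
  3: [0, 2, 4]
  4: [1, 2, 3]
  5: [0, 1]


Visit 5, enqueue [0, 1]
Visit 0, enqueue [3]
Visit 1, enqueue [4]
Visit 3, enqueue [2]
Visit 4, enqueue []
Visit 2, enqueue []

BFS order: [5, 0, 1, 3, 4, 2]


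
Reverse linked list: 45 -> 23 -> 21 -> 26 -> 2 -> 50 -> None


Step 1: curr=45, set curr.next=prev(None) | reversed so far: 45
Step 2: curr=23, set curr.next=prev(45) | reversed so far: 23 -> 45
Step 3: curr=21, set curr.next=prev(23) | reversed so far: 21 -> 23 -> 45
Step 4: curr=26, set curr.next=prev(21) | reversed so far: 26 -> 21 -> 23 -> 45
Step 5: curr=2, set curr.next=prev(26) | reversed so far: 2 -> 26 -> 21 -> 23 -> 45
Step 6: curr=50, set curr.next=prev(2) | reversed so far: 50 -> 2 -> 26 -> 21 -> 23 -> 45

50 -> 2 -> 26 -> 21 -> 23 -> 45 -> None


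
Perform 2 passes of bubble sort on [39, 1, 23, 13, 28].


Initial: [39, 1, 23, 13, 28]
Pass 1: [1, 23, 13, 28, 39] (4 swaps)
Pass 2: [1, 13, 23, 28, 39] (1 swaps)

After 2 passes: [1, 13, 23, 28, 39]


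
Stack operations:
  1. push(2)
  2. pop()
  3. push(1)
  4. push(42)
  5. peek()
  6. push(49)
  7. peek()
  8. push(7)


push(2) -> [2]
pop()->2, []
push(1) -> [1]
push(42) -> [1, 42]
peek()->42
push(49) -> [1, 42, 49]
peek()->49
push(7) -> [1, 42, 49, 7]

Final stack: [1, 42, 49, 7]


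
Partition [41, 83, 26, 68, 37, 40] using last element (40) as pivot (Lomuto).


Pivot: 40
  26 <= 40: swap -> [26, 83, 41, 68, 37, 40]
  37 <= 40: swap -> [26, 37, 41, 68, 83, 40]
Place pivot at 2: [26, 37, 40, 68, 83, 41]

Partitioned: [26, 37, 40, 68, 83, 41]


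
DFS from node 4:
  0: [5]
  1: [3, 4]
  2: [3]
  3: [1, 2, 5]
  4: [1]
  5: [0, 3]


Visit 4, push [1]
Visit 1, push [3]
Visit 3, push [5, 2]
Visit 2, push []
Visit 5, push [0]
Visit 0, push []

DFS order: [4, 1, 3, 2, 5, 0]


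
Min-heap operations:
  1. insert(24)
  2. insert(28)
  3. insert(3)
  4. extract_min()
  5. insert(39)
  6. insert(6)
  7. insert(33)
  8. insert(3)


insert(24) -> [24]
insert(28) -> [24, 28]
insert(3) -> [3, 28, 24]
extract_min()->3, [24, 28]
insert(39) -> [24, 28, 39]
insert(6) -> [6, 24, 39, 28]
insert(33) -> [6, 24, 39, 28, 33]
insert(3) -> [3, 24, 6, 28, 33, 39]

Final heap: [3, 24, 6, 28, 33, 39]


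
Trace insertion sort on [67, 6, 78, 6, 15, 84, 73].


Initial: [67, 6, 78, 6, 15, 84, 73]
Insert 6: [6, 67, 78, 6, 15, 84, 73]
Insert 78: [6, 67, 78, 6, 15, 84, 73]
Insert 6: [6, 6, 67, 78, 15, 84, 73]
Insert 15: [6, 6, 15, 67, 78, 84, 73]
Insert 84: [6, 6, 15, 67, 78, 84, 73]
Insert 73: [6, 6, 15, 67, 73, 78, 84]

Sorted: [6, 6, 15, 67, 73, 78, 84]


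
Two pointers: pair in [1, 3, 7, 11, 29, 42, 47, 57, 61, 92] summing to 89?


lo=0(1)+hi=9(92)=93
lo=0(1)+hi=8(61)=62
lo=1(3)+hi=8(61)=64
lo=2(7)+hi=8(61)=68
lo=3(11)+hi=8(61)=72
lo=4(29)+hi=8(61)=90
lo=4(29)+hi=7(57)=86
lo=5(42)+hi=7(57)=99
lo=5(42)+hi=6(47)=89

Yes: 42+47=89


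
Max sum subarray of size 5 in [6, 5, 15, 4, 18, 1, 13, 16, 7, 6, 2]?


[0:5]: 48
[1:6]: 43
[2:7]: 51
[3:8]: 52
[4:9]: 55
[5:10]: 43
[6:11]: 44

Max: 55 at [4:9]


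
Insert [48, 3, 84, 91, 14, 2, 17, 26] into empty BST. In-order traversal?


Insert 48: root
Insert 3: L from 48
Insert 84: R from 48
Insert 91: R from 48 -> R from 84
Insert 14: L from 48 -> R from 3
Insert 2: L from 48 -> L from 3
Insert 17: L from 48 -> R from 3 -> R from 14
Insert 26: L from 48 -> R from 3 -> R from 14 -> R from 17

In-order: [2, 3, 14, 17, 26, 48, 84, 91]


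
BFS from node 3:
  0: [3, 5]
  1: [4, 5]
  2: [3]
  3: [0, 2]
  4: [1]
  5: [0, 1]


Visit 3, enqueue [0, 2]
Visit 0, enqueue [5]
Visit 2, enqueue []
Visit 5, enqueue [1]
Visit 1, enqueue [4]
Visit 4, enqueue []

BFS order: [3, 0, 2, 5, 1, 4]


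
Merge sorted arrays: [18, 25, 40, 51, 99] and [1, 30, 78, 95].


Take 1 from B
Take 18 from A
Take 25 from A
Take 30 from B
Take 40 from A
Take 51 from A
Take 78 from B
Take 95 from B

Merged: [1, 18, 25, 30, 40, 51, 78, 95, 99]


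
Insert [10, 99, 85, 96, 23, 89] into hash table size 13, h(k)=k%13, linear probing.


Insert 10: h=10 -> slot 10
Insert 99: h=8 -> slot 8
Insert 85: h=7 -> slot 7
Insert 96: h=5 -> slot 5
Insert 23: h=10, 1 probes -> slot 11
Insert 89: h=11, 1 probes -> slot 12

Table: [None, None, None, None, None, 96, None, 85, 99, None, 10, 23, 89]


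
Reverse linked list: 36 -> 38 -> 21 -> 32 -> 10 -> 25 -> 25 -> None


Step 1: curr=36, set curr.next=prev(None) | reversed so far: 36
Step 2: curr=38, set curr.next=prev(36) | reversed so far: 38 -> 36
Step 3: curr=21, set curr.next=prev(38) | reversed so far: 21 -> 38 -> 36
Step 4: curr=32, set curr.next=prev(21) | reversed so far: 32 -> 21 -> 38 -> 36
Step 5: curr=10, set curr.next=prev(32) | reversed so far: 10 -> 32 -> 21 -> 38 -> 36
Step 6: curr=25, set curr.next=prev(10) | reversed so far: 25 -> 10 -> 32 -> 21 -> 38 -> 36
Step 7: curr=25, set curr.next=prev(25) | reversed so far: 25 -> 25 -> 10 -> 32 -> 21 -> 38 -> 36

25 -> 25 -> 10 -> 32 -> 21 -> 38 -> 36 -> None


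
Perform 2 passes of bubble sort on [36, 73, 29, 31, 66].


Initial: [36, 73, 29, 31, 66]
Pass 1: [36, 29, 31, 66, 73] (3 swaps)
Pass 2: [29, 31, 36, 66, 73] (2 swaps)

After 2 passes: [29, 31, 36, 66, 73]


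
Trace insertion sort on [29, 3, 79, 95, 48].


Initial: [29, 3, 79, 95, 48]
Insert 3: [3, 29, 79, 95, 48]
Insert 79: [3, 29, 79, 95, 48]
Insert 95: [3, 29, 79, 95, 48]
Insert 48: [3, 29, 48, 79, 95]

Sorted: [3, 29, 48, 79, 95]


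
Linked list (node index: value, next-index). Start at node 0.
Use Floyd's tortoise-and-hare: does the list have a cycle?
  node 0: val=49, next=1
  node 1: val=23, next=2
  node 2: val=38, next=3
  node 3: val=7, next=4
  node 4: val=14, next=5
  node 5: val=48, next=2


Floyd's tortoise (slow, +1) and hare (fast, +2):
  init: slow=0, fast=0
  step 1: slow=1, fast=2
  step 2: slow=2, fast=4
  step 3: slow=3, fast=2
  step 4: slow=4, fast=4
  slow == fast at node 4: cycle detected

Cycle: yes


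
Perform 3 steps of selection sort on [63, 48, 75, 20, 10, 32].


Initial: [63, 48, 75, 20, 10, 32]
Step 1: min=10 at 4
  Swap: [10, 48, 75, 20, 63, 32]
Step 2: min=20 at 3
  Swap: [10, 20, 75, 48, 63, 32]
Step 3: min=32 at 5
  Swap: [10, 20, 32, 48, 63, 75]

After 3 steps: [10, 20, 32, 48, 63, 75]


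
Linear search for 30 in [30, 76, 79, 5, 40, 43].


i=0: 30==30 found!

Found at 0, 1 comps


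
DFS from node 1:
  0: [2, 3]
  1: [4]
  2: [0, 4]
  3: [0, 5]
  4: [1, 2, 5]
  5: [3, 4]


Visit 1, push [4]
Visit 4, push [5, 2]
Visit 2, push [0]
Visit 0, push [3]
Visit 3, push [5]
Visit 5, push []

DFS order: [1, 4, 2, 0, 3, 5]


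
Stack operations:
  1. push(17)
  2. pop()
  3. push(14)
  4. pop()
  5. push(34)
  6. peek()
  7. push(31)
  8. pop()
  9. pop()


push(17) -> [17]
pop()->17, []
push(14) -> [14]
pop()->14, []
push(34) -> [34]
peek()->34
push(31) -> [34, 31]
pop()->31, [34]
pop()->34, []

Final stack: []


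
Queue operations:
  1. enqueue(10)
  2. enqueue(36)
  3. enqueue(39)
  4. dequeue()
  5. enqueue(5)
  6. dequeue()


enqueue(10) -> [10]
enqueue(36) -> [10, 36]
enqueue(39) -> [10, 36, 39]
dequeue()->10, [36, 39]
enqueue(5) -> [36, 39, 5]
dequeue()->36, [39, 5]

Final queue: [39, 5]


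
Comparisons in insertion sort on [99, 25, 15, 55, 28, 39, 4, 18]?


Algorithm: insertion sort
Input: [99, 25, 15, 55, 28, 39, 4, 18]
Sorted: [4, 15, 18, 25, 28, 39, 55, 99]

23


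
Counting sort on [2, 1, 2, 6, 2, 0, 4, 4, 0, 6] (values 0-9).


Input: [2, 1, 2, 6, 2, 0, 4, 4, 0, 6]
Counts: [2, 1, 3, 0, 2, 0, 2, 0, 0, 0]

Sorted: [0, 0, 1, 2, 2, 2, 4, 4, 6, 6]


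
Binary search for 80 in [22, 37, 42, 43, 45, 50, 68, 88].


Step 1: lo=0, hi=7, mid=3, val=43
Step 2: lo=4, hi=7, mid=5, val=50
Step 3: lo=6, hi=7, mid=6, val=68
Step 4: lo=7, hi=7, mid=7, val=88

Not found


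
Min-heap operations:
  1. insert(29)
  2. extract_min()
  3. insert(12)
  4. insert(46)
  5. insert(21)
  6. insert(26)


insert(29) -> [29]
extract_min()->29, []
insert(12) -> [12]
insert(46) -> [12, 46]
insert(21) -> [12, 46, 21]
insert(26) -> [12, 26, 21, 46]

Final heap: [12, 26, 21, 46]


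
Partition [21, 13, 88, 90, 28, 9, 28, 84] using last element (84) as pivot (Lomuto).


Pivot: 84
  21 <= 84: advance i (no swap)
  13 <= 84: advance i (no swap)
  28 <= 84: swap -> [21, 13, 28, 90, 88, 9, 28, 84]
  9 <= 84: swap -> [21, 13, 28, 9, 88, 90, 28, 84]
  28 <= 84: swap -> [21, 13, 28, 9, 28, 90, 88, 84]
Place pivot at 5: [21, 13, 28, 9, 28, 84, 88, 90]

Partitioned: [21, 13, 28, 9, 28, 84, 88, 90]


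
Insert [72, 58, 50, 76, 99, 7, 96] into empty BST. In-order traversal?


Insert 72: root
Insert 58: L from 72
Insert 50: L from 72 -> L from 58
Insert 76: R from 72
Insert 99: R from 72 -> R from 76
Insert 7: L from 72 -> L from 58 -> L from 50
Insert 96: R from 72 -> R from 76 -> L from 99

In-order: [7, 50, 58, 72, 76, 96, 99]


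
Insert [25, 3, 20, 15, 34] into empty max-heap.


Insert 25: [25]
Insert 3: [25, 3]
Insert 20: [25, 3, 20]
Insert 15: [25, 15, 20, 3]
Insert 34: [34, 25, 20, 3, 15]

Final heap: [34, 25, 20, 3, 15]


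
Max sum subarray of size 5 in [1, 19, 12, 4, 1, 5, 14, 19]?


[0:5]: 37
[1:6]: 41
[2:7]: 36
[3:8]: 43

Max: 43 at [3:8]


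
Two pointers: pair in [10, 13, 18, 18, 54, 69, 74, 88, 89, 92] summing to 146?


lo=0(10)+hi=9(92)=102
lo=1(13)+hi=9(92)=105
lo=2(18)+hi=9(92)=110
lo=3(18)+hi=9(92)=110
lo=4(54)+hi=9(92)=146

Yes: 54+92=146


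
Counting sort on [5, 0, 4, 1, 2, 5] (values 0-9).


Input: [5, 0, 4, 1, 2, 5]
Counts: [1, 1, 1, 0, 1, 2, 0, 0, 0, 0]

Sorted: [0, 1, 2, 4, 5, 5]


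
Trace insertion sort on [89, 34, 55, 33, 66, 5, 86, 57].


Initial: [89, 34, 55, 33, 66, 5, 86, 57]
Insert 34: [34, 89, 55, 33, 66, 5, 86, 57]
Insert 55: [34, 55, 89, 33, 66, 5, 86, 57]
Insert 33: [33, 34, 55, 89, 66, 5, 86, 57]
Insert 66: [33, 34, 55, 66, 89, 5, 86, 57]
Insert 5: [5, 33, 34, 55, 66, 89, 86, 57]
Insert 86: [5, 33, 34, 55, 66, 86, 89, 57]
Insert 57: [5, 33, 34, 55, 57, 66, 86, 89]

Sorted: [5, 33, 34, 55, 57, 66, 86, 89]


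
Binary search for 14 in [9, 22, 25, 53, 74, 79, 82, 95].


Step 1: lo=0, hi=7, mid=3, val=53
Step 2: lo=0, hi=2, mid=1, val=22
Step 3: lo=0, hi=0, mid=0, val=9

Not found


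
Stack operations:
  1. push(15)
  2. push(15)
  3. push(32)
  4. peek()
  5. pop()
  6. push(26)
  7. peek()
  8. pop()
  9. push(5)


push(15) -> [15]
push(15) -> [15, 15]
push(32) -> [15, 15, 32]
peek()->32
pop()->32, [15, 15]
push(26) -> [15, 15, 26]
peek()->26
pop()->26, [15, 15]
push(5) -> [15, 15, 5]

Final stack: [15, 15, 5]


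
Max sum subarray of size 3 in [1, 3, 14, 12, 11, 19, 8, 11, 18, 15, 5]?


[0:3]: 18
[1:4]: 29
[2:5]: 37
[3:6]: 42
[4:7]: 38
[5:8]: 38
[6:9]: 37
[7:10]: 44
[8:11]: 38

Max: 44 at [7:10]


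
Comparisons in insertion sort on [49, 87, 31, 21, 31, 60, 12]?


Algorithm: insertion sort
Input: [49, 87, 31, 21, 31, 60, 12]
Sorted: [12, 21, 31, 31, 49, 60, 87]

17


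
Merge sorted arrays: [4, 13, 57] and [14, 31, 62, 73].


Take 4 from A
Take 13 from A
Take 14 from B
Take 31 from B
Take 57 from A

Merged: [4, 13, 14, 31, 57, 62, 73]


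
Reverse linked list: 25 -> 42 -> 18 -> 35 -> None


Step 1: curr=25, set curr.next=prev(None) | reversed so far: 25
Step 2: curr=42, set curr.next=prev(25) | reversed so far: 42 -> 25
Step 3: curr=18, set curr.next=prev(42) | reversed so far: 18 -> 42 -> 25
Step 4: curr=35, set curr.next=prev(18) | reversed so far: 35 -> 18 -> 42 -> 25

35 -> 18 -> 42 -> 25 -> None


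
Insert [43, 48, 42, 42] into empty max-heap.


Insert 43: [43]
Insert 48: [48, 43]
Insert 42: [48, 43, 42]
Insert 42: [48, 43, 42, 42]

Final heap: [48, 43, 42, 42]


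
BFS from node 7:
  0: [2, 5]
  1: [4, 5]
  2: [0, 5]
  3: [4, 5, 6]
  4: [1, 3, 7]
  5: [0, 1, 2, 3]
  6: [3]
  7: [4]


Visit 7, enqueue [4]
Visit 4, enqueue [1, 3]
Visit 1, enqueue [5]
Visit 3, enqueue [6]
Visit 5, enqueue [0, 2]
Visit 6, enqueue []
Visit 0, enqueue []
Visit 2, enqueue []

BFS order: [7, 4, 1, 3, 5, 6, 0, 2]


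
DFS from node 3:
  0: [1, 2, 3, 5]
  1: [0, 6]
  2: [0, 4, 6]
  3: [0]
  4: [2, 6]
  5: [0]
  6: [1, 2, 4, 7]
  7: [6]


Visit 3, push [0]
Visit 0, push [5, 2, 1]
Visit 1, push [6]
Visit 6, push [7, 4, 2]
Visit 2, push [4]
Visit 4, push []
Visit 7, push []
Visit 5, push []

DFS order: [3, 0, 1, 6, 2, 4, 7, 5]


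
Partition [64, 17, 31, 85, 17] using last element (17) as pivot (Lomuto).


Pivot: 17
  17 <= 17: swap -> [17, 64, 31, 85, 17]
Place pivot at 1: [17, 17, 31, 85, 64]

Partitioned: [17, 17, 31, 85, 64]


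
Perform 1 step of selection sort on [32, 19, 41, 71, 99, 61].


Initial: [32, 19, 41, 71, 99, 61]
Step 1: min=19 at 1
  Swap: [19, 32, 41, 71, 99, 61]

After 1 step: [19, 32, 41, 71, 99, 61]


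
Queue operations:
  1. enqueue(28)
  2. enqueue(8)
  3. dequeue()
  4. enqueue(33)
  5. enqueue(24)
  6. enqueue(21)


enqueue(28) -> [28]
enqueue(8) -> [28, 8]
dequeue()->28, [8]
enqueue(33) -> [8, 33]
enqueue(24) -> [8, 33, 24]
enqueue(21) -> [8, 33, 24, 21]

Final queue: [8, 33, 24, 21]


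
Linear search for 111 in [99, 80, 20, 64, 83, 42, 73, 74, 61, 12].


i=0: 99!=111
i=1: 80!=111
i=2: 20!=111
i=3: 64!=111
i=4: 83!=111
i=5: 42!=111
i=6: 73!=111
i=7: 74!=111
i=8: 61!=111
i=9: 12!=111

Not found, 10 comps


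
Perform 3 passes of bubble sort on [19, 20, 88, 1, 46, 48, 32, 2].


Initial: [19, 20, 88, 1, 46, 48, 32, 2]
Pass 1: [19, 20, 1, 46, 48, 32, 2, 88] (5 swaps)
Pass 2: [19, 1, 20, 46, 32, 2, 48, 88] (3 swaps)
Pass 3: [1, 19, 20, 32, 2, 46, 48, 88] (3 swaps)

After 3 passes: [1, 19, 20, 32, 2, 46, 48, 88]


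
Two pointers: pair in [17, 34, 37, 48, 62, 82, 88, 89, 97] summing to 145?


lo=0(17)+hi=8(97)=114
lo=1(34)+hi=8(97)=131
lo=2(37)+hi=8(97)=134
lo=3(48)+hi=8(97)=145

Yes: 48+97=145


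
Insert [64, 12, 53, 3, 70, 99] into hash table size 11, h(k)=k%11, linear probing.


Insert 64: h=9 -> slot 9
Insert 12: h=1 -> slot 1
Insert 53: h=9, 1 probes -> slot 10
Insert 3: h=3 -> slot 3
Insert 70: h=4 -> slot 4
Insert 99: h=0 -> slot 0

Table: [99, 12, None, 3, 70, None, None, None, None, 64, 53]


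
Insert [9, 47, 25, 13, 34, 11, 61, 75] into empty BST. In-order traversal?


Insert 9: root
Insert 47: R from 9
Insert 25: R from 9 -> L from 47
Insert 13: R from 9 -> L from 47 -> L from 25
Insert 34: R from 9 -> L from 47 -> R from 25
Insert 11: R from 9 -> L from 47 -> L from 25 -> L from 13
Insert 61: R from 9 -> R from 47
Insert 75: R from 9 -> R from 47 -> R from 61

In-order: [9, 11, 13, 25, 34, 47, 61, 75]


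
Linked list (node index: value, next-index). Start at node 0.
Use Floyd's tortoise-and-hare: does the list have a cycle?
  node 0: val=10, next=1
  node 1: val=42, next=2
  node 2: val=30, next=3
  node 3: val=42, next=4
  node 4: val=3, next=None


Floyd's tortoise (slow, +1) and hare (fast, +2):
  init: slow=0, fast=0
  step 1: slow=1, fast=2
  step 2: slow=2, fast=4
  step 3: fast -> None, no cycle

Cycle: no


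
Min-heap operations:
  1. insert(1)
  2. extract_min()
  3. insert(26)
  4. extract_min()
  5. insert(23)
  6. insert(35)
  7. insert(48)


insert(1) -> [1]
extract_min()->1, []
insert(26) -> [26]
extract_min()->26, []
insert(23) -> [23]
insert(35) -> [23, 35]
insert(48) -> [23, 35, 48]

Final heap: [23, 35, 48]


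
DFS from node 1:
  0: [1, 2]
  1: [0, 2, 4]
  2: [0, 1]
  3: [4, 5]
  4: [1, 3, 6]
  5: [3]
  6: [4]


Visit 1, push [4, 2, 0]
Visit 0, push [2]
Visit 2, push []
Visit 4, push [6, 3]
Visit 3, push [5]
Visit 5, push []
Visit 6, push []

DFS order: [1, 0, 2, 4, 3, 5, 6]


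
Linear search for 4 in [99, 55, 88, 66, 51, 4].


i=0: 99!=4
i=1: 55!=4
i=2: 88!=4
i=3: 66!=4
i=4: 51!=4
i=5: 4==4 found!

Found at 5, 6 comps


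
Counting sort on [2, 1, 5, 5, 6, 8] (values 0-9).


Input: [2, 1, 5, 5, 6, 8]
Counts: [0, 1, 1, 0, 0, 2, 1, 0, 1, 0]

Sorted: [1, 2, 5, 5, 6, 8]


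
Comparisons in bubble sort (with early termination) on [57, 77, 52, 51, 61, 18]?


Algorithm: bubble sort (with early termination)
Input: [57, 77, 52, 51, 61, 18]
Sorted: [18, 51, 52, 57, 61, 77]

15


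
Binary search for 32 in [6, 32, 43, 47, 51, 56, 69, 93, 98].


Step 1: lo=0, hi=8, mid=4, val=51
Step 2: lo=0, hi=3, mid=1, val=32

Found at index 1


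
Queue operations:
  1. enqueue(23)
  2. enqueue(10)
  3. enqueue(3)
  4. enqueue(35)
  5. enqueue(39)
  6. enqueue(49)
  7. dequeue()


enqueue(23) -> [23]
enqueue(10) -> [23, 10]
enqueue(3) -> [23, 10, 3]
enqueue(35) -> [23, 10, 3, 35]
enqueue(39) -> [23, 10, 3, 35, 39]
enqueue(49) -> [23, 10, 3, 35, 39, 49]
dequeue()->23, [10, 3, 35, 39, 49]

Final queue: [10, 3, 35, 39, 49]


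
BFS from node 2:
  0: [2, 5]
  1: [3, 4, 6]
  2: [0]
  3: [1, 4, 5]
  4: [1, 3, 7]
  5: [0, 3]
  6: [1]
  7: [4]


Visit 2, enqueue [0]
Visit 0, enqueue [5]
Visit 5, enqueue [3]
Visit 3, enqueue [1, 4]
Visit 1, enqueue [6]
Visit 4, enqueue [7]
Visit 6, enqueue []
Visit 7, enqueue []

BFS order: [2, 0, 5, 3, 1, 4, 6, 7]


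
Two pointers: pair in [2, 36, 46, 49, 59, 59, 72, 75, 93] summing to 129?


lo=0(2)+hi=8(93)=95
lo=1(36)+hi=8(93)=129

Yes: 36+93=129


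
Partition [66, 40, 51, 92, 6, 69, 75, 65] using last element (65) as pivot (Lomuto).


Pivot: 65
  40 <= 65: swap -> [40, 66, 51, 92, 6, 69, 75, 65]
  51 <= 65: swap -> [40, 51, 66, 92, 6, 69, 75, 65]
  6 <= 65: swap -> [40, 51, 6, 92, 66, 69, 75, 65]
Place pivot at 3: [40, 51, 6, 65, 66, 69, 75, 92]

Partitioned: [40, 51, 6, 65, 66, 69, 75, 92]


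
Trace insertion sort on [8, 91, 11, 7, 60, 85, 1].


Initial: [8, 91, 11, 7, 60, 85, 1]
Insert 91: [8, 91, 11, 7, 60, 85, 1]
Insert 11: [8, 11, 91, 7, 60, 85, 1]
Insert 7: [7, 8, 11, 91, 60, 85, 1]
Insert 60: [7, 8, 11, 60, 91, 85, 1]
Insert 85: [7, 8, 11, 60, 85, 91, 1]
Insert 1: [1, 7, 8, 11, 60, 85, 91]

Sorted: [1, 7, 8, 11, 60, 85, 91]


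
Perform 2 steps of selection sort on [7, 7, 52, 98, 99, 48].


Initial: [7, 7, 52, 98, 99, 48]
Step 1: min=7 at 0
  Swap: [7, 7, 52, 98, 99, 48]
Step 2: min=7 at 1
  Swap: [7, 7, 52, 98, 99, 48]

After 2 steps: [7, 7, 52, 98, 99, 48]


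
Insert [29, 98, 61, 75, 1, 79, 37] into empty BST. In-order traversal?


Insert 29: root
Insert 98: R from 29
Insert 61: R from 29 -> L from 98
Insert 75: R from 29 -> L from 98 -> R from 61
Insert 1: L from 29
Insert 79: R from 29 -> L from 98 -> R from 61 -> R from 75
Insert 37: R from 29 -> L from 98 -> L from 61

In-order: [1, 29, 37, 61, 75, 79, 98]


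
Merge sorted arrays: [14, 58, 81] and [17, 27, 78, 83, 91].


Take 14 from A
Take 17 from B
Take 27 from B
Take 58 from A
Take 78 from B
Take 81 from A

Merged: [14, 17, 27, 58, 78, 81, 83, 91]


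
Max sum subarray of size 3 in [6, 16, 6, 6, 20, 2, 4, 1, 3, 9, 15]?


[0:3]: 28
[1:4]: 28
[2:5]: 32
[3:6]: 28
[4:7]: 26
[5:8]: 7
[6:9]: 8
[7:10]: 13
[8:11]: 27

Max: 32 at [2:5]


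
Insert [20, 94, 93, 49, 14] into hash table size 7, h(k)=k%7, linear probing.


Insert 20: h=6 -> slot 6
Insert 94: h=3 -> slot 3
Insert 93: h=2 -> slot 2
Insert 49: h=0 -> slot 0
Insert 14: h=0, 1 probes -> slot 1

Table: [49, 14, 93, 94, None, None, 20]


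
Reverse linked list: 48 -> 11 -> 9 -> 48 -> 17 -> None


Step 1: curr=48, set curr.next=prev(None) | reversed so far: 48
Step 2: curr=11, set curr.next=prev(48) | reversed so far: 11 -> 48
Step 3: curr=9, set curr.next=prev(11) | reversed so far: 9 -> 11 -> 48
Step 4: curr=48, set curr.next=prev(9) | reversed so far: 48 -> 9 -> 11 -> 48
Step 5: curr=17, set curr.next=prev(48) | reversed so far: 17 -> 48 -> 9 -> 11 -> 48

17 -> 48 -> 9 -> 11 -> 48 -> None


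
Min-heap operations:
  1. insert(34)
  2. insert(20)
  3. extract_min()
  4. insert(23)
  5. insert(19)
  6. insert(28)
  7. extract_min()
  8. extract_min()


insert(34) -> [34]
insert(20) -> [20, 34]
extract_min()->20, [34]
insert(23) -> [23, 34]
insert(19) -> [19, 34, 23]
insert(28) -> [19, 28, 23, 34]
extract_min()->19, [23, 28, 34]
extract_min()->23, [28, 34]

Final heap: [28, 34]


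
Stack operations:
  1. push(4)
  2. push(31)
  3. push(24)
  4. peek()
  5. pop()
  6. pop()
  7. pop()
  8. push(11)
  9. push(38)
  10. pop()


push(4) -> [4]
push(31) -> [4, 31]
push(24) -> [4, 31, 24]
peek()->24
pop()->24, [4, 31]
pop()->31, [4]
pop()->4, []
push(11) -> [11]
push(38) -> [11, 38]
pop()->38, [11]

Final stack: [11]


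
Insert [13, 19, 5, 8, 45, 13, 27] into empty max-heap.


Insert 13: [13]
Insert 19: [19, 13]
Insert 5: [19, 13, 5]
Insert 8: [19, 13, 5, 8]
Insert 45: [45, 19, 5, 8, 13]
Insert 13: [45, 19, 13, 8, 13, 5]
Insert 27: [45, 19, 27, 8, 13, 5, 13]

Final heap: [45, 19, 27, 8, 13, 5, 13]


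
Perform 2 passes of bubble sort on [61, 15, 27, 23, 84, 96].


Initial: [61, 15, 27, 23, 84, 96]
Pass 1: [15, 27, 23, 61, 84, 96] (3 swaps)
Pass 2: [15, 23, 27, 61, 84, 96] (1 swaps)

After 2 passes: [15, 23, 27, 61, 84, 96]
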